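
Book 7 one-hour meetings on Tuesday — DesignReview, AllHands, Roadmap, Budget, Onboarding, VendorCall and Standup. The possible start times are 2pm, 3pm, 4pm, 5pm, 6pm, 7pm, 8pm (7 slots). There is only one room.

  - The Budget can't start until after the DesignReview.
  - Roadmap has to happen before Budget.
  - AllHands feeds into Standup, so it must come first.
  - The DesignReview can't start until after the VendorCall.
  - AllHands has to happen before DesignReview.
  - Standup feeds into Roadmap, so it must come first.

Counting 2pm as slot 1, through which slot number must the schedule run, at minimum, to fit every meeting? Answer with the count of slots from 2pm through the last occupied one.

7

The precedence chain requires at least 4 distinct slots.
With at most 1 per slot and 7 meetings, at least 7 slots are needed.
7 works (last occupied slot: 8pm): for example Onboarding in 8pm; Budget in 7pm; DesignReview in 4pm; Roadmap in 6pm; Standup in 5pm; VendorCall in 3pm; AllHands in 2pm.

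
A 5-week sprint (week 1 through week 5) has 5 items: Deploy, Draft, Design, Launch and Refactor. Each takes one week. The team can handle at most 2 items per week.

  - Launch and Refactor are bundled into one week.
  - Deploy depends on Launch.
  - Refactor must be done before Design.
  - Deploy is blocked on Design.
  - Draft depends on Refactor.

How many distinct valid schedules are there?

35

Splitting on Deploy: it can be week 3 (4), week 4 (11), week 5 (20). Listing each branch's schedules as (Draft, Design, Launch, Refactor) by week number:
Deploy=week 3: (2,2,1,1) (3,2,1,1) (4,2,1,1) (5,2,1,1) — 4.
Deploy=week 4: (2,2,1,1) (2,3,1,1) (3,2,1,1) (3,3,1,1) (3,3,2,2) (4,2,1,1) (4,3,1,1) (4,3,2,2) (5,2,1,1) (5,3,1,1) (5,3,2,2) — 11.
Deploy=week 5: (2,2,1,1) (2,3,1,1) (2,4,1,1) (3,2,1,1) (3,3,1,1) (3,3,2,2) (3,4,1,1) (3,4,2,2) (4,2,1,1) (4,3,1,1) (4,3,2,2) (4,4,1,1) (4,4,2,2) (4,4,3,3) (5,2,1,1) (5,3,1,1) (5,3,2,2) (5,4,1,1) (5,4,2,2) (5,4,3,3) — 20.
Summing: 4 + 11 + 20 = 35.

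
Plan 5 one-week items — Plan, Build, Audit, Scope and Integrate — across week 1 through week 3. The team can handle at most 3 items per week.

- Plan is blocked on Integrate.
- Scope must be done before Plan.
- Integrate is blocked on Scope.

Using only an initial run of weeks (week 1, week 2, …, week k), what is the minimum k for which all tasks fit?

The precedence chain requires at least 3 distinct weeks.
With at most 3 per week and 5 tasks, at least 2 weeks are needed.
3 works (last occupied week: week 3): for example Integrate in week 2; Plan in week 3; Audit in week 1; Build in week 1; Scope in week 1.

3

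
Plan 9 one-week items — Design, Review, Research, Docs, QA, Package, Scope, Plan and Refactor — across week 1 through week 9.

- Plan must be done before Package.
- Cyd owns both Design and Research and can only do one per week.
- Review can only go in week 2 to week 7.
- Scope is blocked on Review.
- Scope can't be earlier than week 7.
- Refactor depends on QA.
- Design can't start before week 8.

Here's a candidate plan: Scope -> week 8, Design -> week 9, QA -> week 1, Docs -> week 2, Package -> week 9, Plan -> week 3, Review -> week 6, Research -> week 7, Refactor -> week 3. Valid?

Scope is blocked on Review — holds.
Review can only go in week 2 to week 7 — holds.
Design can't start before week 8 — holds.
Cyd owns both Design and Research and can only do one per week — holds.
Plan must be done before Package — holds.
Scope can't be earlier than week 7 — holds.
Refactor depends on QA — holds.

Yes, all constraints hold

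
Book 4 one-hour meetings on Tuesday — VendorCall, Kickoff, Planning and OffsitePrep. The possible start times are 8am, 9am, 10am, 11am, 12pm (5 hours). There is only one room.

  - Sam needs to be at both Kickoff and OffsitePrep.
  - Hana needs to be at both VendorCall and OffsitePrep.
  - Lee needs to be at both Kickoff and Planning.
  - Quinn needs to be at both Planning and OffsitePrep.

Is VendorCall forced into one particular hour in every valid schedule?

No

VendorCall can be 8am (e.g. VendorCall=8am; Planning=10am; Kickoff=9am; OffsitePrep=11am) or 9am (e.g. OffsitePrep in 11am, Planning in 10am, Kickoff in 8am, VendorCall in 9am).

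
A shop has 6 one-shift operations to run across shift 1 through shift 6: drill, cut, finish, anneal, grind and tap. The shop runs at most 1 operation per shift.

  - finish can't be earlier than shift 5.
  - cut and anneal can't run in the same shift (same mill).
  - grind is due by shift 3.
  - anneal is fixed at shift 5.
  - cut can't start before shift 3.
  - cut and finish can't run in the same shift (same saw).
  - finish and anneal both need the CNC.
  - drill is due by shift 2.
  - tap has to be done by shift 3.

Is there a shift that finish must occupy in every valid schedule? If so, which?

shift 6

finish's window is shift 5–shift 6.
anneal is fixed at shift 5, and finish can't share a shift with anneal.
So finish must be shift 6.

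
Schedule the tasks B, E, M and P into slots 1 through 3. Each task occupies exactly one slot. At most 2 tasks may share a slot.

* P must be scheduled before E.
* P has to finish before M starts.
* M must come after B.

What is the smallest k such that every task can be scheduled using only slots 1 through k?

2

The precedence chain requires at least 2 distinct slots.
With at most 2 per slot and 4 tasks, at least 2 slots are needed.
2 works (last occupied slot: 2): for example M=2; E=2; P=1; B=1.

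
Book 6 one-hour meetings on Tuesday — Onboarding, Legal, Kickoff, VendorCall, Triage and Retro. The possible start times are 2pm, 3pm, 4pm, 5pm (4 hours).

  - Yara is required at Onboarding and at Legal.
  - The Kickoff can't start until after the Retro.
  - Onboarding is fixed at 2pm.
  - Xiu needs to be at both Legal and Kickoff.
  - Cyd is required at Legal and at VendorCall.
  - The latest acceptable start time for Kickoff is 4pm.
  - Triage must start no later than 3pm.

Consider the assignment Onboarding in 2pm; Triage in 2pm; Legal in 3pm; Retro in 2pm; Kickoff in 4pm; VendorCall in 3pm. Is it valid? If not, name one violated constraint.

No — it violates: Cyd is required at Legal and at VendorCall

Yara is required at Onboarding and at Legal — holds.
Xiu needs to be at both Legal and Kickoff — holds.
The latest acceptable start time for Kickoff is 4pm — holds.
Onboarding is fixed at 2pm — holds.
The Kickoff can't start until after the Retro — holds.
Triage must start no later than 3pm — holds.
Cyd is required at Legal and at VendorCall — violated.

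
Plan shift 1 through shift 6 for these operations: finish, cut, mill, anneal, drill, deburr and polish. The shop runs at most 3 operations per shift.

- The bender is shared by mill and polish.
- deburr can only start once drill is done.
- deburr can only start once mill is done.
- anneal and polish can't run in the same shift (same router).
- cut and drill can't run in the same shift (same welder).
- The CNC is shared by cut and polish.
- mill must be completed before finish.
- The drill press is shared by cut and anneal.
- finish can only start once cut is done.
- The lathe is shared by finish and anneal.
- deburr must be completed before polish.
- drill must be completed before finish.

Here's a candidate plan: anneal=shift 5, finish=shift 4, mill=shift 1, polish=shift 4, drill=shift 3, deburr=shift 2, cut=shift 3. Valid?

The lathe is shared by finish and anneal — holds.
cut and drill can't run in the same shift (same welder) — violated.
drill must be completed before finish — holds.
The bender is shared by mill and polish — holds.
deburr can only start once drill is done — violated.
The drill press is shared by cut and anneal — holds.
finish can only start once cut is done — holds.
deburr can only start once mill is done — holds.
deburr must be completed before polish — holds.
anneal and polish can't run in the same shift (same router) — holds.
The shop runs at most 3 operations per shift — holds.
mill must be completed before finish — holds.
The CNC is shared by cut and polish — holds.

No — it violates: deburr can only start once drill is done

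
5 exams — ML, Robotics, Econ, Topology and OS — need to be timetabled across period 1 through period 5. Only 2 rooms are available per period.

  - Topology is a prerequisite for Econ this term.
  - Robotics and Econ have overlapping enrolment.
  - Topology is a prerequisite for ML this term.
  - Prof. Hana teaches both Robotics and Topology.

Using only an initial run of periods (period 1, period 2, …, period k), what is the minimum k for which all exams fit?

3

The precedence chain requires at least 2 distinct periods.
With at most 2 per period and 5 exams, at least 3 periods are needed.
3 works (last occupied period: period 3): for example Econ=period 2; Topology=period 1; Robotics=period 3; OS=period 1; ML=period 2.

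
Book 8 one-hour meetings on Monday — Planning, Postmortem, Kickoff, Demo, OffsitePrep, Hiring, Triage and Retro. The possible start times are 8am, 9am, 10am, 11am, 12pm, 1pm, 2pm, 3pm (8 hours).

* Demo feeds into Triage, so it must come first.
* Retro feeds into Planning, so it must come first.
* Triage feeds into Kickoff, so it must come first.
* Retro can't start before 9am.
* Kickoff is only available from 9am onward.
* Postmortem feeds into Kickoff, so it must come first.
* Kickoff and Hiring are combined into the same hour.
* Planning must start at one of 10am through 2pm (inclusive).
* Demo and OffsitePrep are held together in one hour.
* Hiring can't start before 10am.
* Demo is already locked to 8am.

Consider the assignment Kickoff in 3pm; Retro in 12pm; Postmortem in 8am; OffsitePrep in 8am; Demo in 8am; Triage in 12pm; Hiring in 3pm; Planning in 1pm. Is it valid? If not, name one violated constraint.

Valid

Demo is already locked to 8am — holds.
Demo feeds into Triage, so it must come first — holds.
Kickoff is only available from 9am onward — holds.
Postmortem feeds into Kickoff, so it must come first — holds.
Kickoff and Hiring are combined into the same hour — holds.
Retro can't start before 9am — holds.
Demo and OffsitePrep are held together in one hour — holds.
Retro feeds into Planning, so it must come first — holds.
Triage feeds into Kickoff, so it must come first — holds.
Planning must start at one of 10am through 2pm (inclusive) — holds.
Hiring can't start before 10am — holds.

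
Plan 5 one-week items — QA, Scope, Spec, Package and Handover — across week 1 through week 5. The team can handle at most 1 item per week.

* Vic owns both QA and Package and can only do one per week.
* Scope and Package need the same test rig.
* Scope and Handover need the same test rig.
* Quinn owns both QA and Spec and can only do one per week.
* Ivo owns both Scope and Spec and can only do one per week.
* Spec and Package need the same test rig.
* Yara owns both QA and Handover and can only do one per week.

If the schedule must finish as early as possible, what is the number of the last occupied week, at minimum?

5

With at most 1 per week and 5 tasks, at least 5 weeks are needed.
5 works (last occupied week: week 5): for example Handover=week 5; QA=week 1; Package=week 4; Spec=week 3; Scope=week 2.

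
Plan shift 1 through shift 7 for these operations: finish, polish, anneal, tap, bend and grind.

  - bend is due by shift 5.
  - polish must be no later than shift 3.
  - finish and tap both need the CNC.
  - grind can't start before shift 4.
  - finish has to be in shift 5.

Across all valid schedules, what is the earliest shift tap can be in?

shift 1

tap at shift 1 is achievable: polish=shift 1; grind=shift 4; bend=shift 1; finish=shift 5; anneal=shift 1; tap=shift 1.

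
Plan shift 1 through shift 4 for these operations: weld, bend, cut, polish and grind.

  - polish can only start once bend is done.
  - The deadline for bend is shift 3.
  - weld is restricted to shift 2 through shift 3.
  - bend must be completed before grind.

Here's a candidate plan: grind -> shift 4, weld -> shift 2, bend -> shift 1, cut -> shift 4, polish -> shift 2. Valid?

Yes

bend must be completed before grind — holds.
The deadline for bend is shift 3 — holds.
polish can only start once bend is done — holds.
weld is restricted to shift 2 through shift 3 — holds.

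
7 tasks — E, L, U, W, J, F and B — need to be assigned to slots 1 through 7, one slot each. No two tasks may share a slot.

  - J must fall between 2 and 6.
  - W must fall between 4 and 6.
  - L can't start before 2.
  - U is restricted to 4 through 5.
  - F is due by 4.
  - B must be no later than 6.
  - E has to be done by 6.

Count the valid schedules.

60

Splitting on U: it can be 4 (28), 5 (32). Listing each branch's schedules as (E, L, W, J, F, B):
U=4: (1,7,5,2,3,6) (1,7,5,3,2,6) (1,7,5,6,2,3) (1,7,5,6,3,2) (1,7,6,2,3,5) (1,7,6,3,2,5) (1,7,6,5,2,3) (1,7,6,5,3,2) (2,7,5,3,1,6) (2,7,5,6,1,3) (2,7,5,6,3,1) (2,7,6,3,1,5) (2,7,6,5,1,3) (2,7,6,5,3,1) (3,7,5,2,1,6) (3,7,5,6,1,2) (3,7,5,6,2,1) (3,7,6,2,1,5) (3,7,6,5,1,2) (3,7,6,5,2,1) (5,7,6,2,1,3) (5,7,6,2,3,1) (5,7,6,3,1,2) (5,7,6,3,2,1) (6,7,5,2,1,3) (6,7,5,2,3,1) (6,7,5,3,1,2) (6,7,5,3,2,1) — 28.
U=5: (1,7,4,2,3,6) (1,7,4,3,2,6) (1,7,4,6,2,3) (1,7,4,6,3,2) (1,7,6,2,3,4) (1,7,6,2,4,3) (1,7,6,3,2,4) (1,7,6,3,4,2) (1,7,6,4,2,3) (1,7,6,4,3,2) (2,7,4,3,1,6) (2,7,4,6,1,3) (2,7,4,6,3,1) (2,7,6,3,1,4) (2,7,6,3,4,1) (2,7,6,4,1,3) (2,7,6,4,3,1) (3,7,4,2,1,6) (3,7,4,6,1,2) (3,7,4,6,2,1) (3,7,6,2,1,4) (3,7,6,2,4,1) (3,7,6,4,1,2) (3,7,6,4,2,1) (4,7,6,2,1,3) (4,7,6,2,3,1) (4,7,6,3,1,2) (4,7,6,3,2,1) (6,7,4,2,1,3) (6,7,4,2,3,1) (6,7,4,3,1,2) (6,7,4,3,2,1) — 32.
Summing: 28 + 32 = 60.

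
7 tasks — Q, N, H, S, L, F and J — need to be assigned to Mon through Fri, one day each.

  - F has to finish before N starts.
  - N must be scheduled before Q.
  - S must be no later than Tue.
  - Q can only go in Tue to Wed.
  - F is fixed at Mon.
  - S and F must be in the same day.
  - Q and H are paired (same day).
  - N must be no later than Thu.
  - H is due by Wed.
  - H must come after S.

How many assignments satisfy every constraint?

Splitting on L: it can be Mon (5), Tue (5), Wed (5), Thu (5), Fri (5). Listing each branch's schedules as (Q, N, H, S, F, J):
L=Mon: (Wed,Tue,Wed,Mon,Mon,Mon) (Wed,Tue,Wed,Mon,Mon,Tue) (Wed,Tue,Wed,Mon,Mon,Wed) (Wed,Tue,Wed,Mon,Mon,Thu) (Wed,Tue,Wed,Mon,Mon,Fri) — 5.
L=Tue: (Wed,Tue,Wed,Mon,Mon,Mon) (Wed,Tue,Wed,Mon,Mon,Tue) (Wed,Tue,Wed,Mon,Mon,Wed) (Wed,Tue,Wed,Mon,Mon,Thu) (Wed,Tue,Wed,Mon,Mon,Fri) — 5.
L=Wed: (Wed,Tue,Wed,Mon,Mon,Mon) (Wed,Tue,Wed,Mon,Mon,Tue) (Wed,Tue,Wed,Mon,Mon,Wed) (Wed,Tue,Wed,Mon,Mon,Thu) (Wed,Tue,Wed,Mon,Mon,Fri) — 5.
L=Thu: (Wed,Tue,Wed,Mon,Mon,Mon) (Wed,Tue,Wed,Mon,Mon,Tue) (Wed,Tue,Wed,Mon,Mon,Wed) (Wed,Tue,Wed,Mon,Mon,Thu) (Wed,Tue,Wed,Mon,Mon,Fri) — 5.
L=Fri: (Wed,Tue,Wed,Mon,Mon,Mon) (Wed,Tue,Wed,Mon,Mon,Tue) (Wed,Tue,Wed,Mon,Mon,Wed) (Wed,Tue,Wed,Mon,Mon,Thu) (Wed,Tue,Wed,Mon,Mon,Fri) — 5.
Summing: 5 + 5 + 5 + 5 + 5 = 25.

25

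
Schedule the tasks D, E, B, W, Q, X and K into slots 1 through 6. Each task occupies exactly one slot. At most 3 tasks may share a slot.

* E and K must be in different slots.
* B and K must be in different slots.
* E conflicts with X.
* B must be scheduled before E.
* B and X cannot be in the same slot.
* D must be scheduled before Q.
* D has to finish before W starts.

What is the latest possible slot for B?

Downstream work caps B at 5.
B at 5 is achievable: K=1, D=1, E=6, Q=2, X=1, B=5, W=2.

5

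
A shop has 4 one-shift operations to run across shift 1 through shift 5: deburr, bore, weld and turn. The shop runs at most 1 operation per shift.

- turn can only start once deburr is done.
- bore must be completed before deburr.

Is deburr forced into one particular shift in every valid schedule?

deburr can be shift 2 (e.g. bore in shift 1; turn in shift 3; weld in shift 4; deburr in shift 2) or shift 3 (e.g. bore -> shift 1, deburr -> shift 3, turn -> shift 4, weld -> shift 2).

No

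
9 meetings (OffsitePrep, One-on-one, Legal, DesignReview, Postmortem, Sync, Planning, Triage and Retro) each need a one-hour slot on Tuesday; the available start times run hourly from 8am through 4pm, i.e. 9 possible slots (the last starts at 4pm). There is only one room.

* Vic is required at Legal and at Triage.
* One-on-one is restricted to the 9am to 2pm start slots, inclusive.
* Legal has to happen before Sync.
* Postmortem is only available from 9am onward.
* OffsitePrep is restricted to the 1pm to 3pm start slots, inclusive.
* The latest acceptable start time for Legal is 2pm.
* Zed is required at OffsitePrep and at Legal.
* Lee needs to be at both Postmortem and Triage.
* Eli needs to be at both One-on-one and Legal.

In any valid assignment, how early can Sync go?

Precedence pushes Sync to at least 9am.
Sync at 9am is achievable: Planning -> 2pm, Triage -> 3pm, DesignReview -> 12pm, Legal -> 8am, OffsitePrep -> 1pm, One-on-one -> 10am, Postmortem -> 11am, Retro -> 4pm, Sync -> 9am.

9am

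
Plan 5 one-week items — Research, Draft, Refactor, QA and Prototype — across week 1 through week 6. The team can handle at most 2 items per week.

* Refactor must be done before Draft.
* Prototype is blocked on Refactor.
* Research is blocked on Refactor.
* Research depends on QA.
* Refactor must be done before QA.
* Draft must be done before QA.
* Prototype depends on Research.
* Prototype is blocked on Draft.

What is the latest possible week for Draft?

Precedence pushes Draft to at least week 2; downstream work caps Draft at week 3.
Draft at week 3 is achievable: QA in week 4, Refactor in week 1, Prototype in week 6, Research in week 5, Draft in week 3.

week 3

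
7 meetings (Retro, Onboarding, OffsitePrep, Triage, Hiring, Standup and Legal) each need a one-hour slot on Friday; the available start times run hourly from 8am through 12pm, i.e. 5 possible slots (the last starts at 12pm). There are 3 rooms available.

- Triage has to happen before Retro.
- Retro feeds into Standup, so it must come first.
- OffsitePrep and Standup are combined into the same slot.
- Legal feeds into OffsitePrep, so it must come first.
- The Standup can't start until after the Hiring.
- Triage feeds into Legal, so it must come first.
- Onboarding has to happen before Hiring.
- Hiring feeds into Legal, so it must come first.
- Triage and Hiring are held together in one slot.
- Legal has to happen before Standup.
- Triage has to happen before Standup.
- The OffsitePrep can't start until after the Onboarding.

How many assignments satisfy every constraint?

7

Splitting on Retro: it can be 10am (3), 11am (4). Listing each branch's schedules as (Onboarding, OffsitePrep, Triage, Hiring, Standup, Legal):
Retro=10am: (8am,11am,9am,9am,11am,10am) (8am,12pm,9am,9am,12pm,10am) (8am,12pm,9am,9am,12pm,11am) — 3.
Retro=11am: (8am,12pm,9am,9am,12pm,10am) (8am,12pm,9am,9am,12pm,11am) (8am,12pm,10am,10am,12pm,11am) (9am,12pm,10am,10am,12pm,11am) — 4.
Summing: 3 + 4 = 7.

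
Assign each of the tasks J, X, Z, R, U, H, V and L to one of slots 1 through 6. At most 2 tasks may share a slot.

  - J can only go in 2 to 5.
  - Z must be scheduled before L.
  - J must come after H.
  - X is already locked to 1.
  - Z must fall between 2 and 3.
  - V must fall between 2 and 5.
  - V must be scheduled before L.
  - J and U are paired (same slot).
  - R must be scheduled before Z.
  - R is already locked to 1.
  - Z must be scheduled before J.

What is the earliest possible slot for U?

3

U must be in the same slot as J, which can't be before 3, so U is at least 3; U must be in the same slot as J, which can't be after 5, so U is at most 5.
U at 3 is achievable: V -> 4; R -> 1; H -> 2; L -> 5; U -> 3; Z -> 2; X -> 1; J -> 3.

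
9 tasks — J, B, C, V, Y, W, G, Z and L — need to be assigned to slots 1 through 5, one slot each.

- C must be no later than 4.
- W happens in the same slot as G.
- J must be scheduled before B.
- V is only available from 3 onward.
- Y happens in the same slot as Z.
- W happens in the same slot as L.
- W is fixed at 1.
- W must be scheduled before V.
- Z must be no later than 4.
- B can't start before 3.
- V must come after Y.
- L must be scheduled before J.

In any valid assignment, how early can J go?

2

Precedence pushes J to at least 2; downstream work caps J at 4.
J at 2 is achievable: B -> 3; L -> 1; J -> 2; W -> 1; G -> 1; Z -> 1; Y -> 1; C -> 1; V -> 3.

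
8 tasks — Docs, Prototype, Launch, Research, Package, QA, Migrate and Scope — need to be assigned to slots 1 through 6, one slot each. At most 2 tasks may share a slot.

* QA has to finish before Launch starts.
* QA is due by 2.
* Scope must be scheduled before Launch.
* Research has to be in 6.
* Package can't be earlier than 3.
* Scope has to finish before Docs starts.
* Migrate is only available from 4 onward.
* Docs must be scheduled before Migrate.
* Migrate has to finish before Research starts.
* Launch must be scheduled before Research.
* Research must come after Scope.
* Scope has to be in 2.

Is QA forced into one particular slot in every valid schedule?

No

QA can be 1 (e.g. Research=6, QA=1, Launch=4, Package=3, Prototype=1, Docs=3, Scope=2, Migrate=4) or 2 (e.g. Scope=2; Docs=3; Launch=4; Migrate=4; QA=2; Prototype=1; Package=3; Research=6).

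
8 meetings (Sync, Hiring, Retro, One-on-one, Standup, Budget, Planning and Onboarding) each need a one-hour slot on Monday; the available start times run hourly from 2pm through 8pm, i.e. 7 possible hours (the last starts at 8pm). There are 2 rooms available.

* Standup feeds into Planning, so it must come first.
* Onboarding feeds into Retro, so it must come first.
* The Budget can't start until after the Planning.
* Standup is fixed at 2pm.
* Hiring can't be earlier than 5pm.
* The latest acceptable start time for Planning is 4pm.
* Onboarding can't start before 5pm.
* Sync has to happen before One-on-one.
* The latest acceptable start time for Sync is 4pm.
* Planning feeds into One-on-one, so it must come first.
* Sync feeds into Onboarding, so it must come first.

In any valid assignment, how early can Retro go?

6pm

Precedence pushes Retro to at least 6pm.
Retro at 6pm is achievable: Budget in 4pm, One-on-one in 4pm, Planning in 3pm, Sync in 2pm, Standup in 2pm, Retro in 6pm, Hiring in 5pm, Onboarding in 5pm.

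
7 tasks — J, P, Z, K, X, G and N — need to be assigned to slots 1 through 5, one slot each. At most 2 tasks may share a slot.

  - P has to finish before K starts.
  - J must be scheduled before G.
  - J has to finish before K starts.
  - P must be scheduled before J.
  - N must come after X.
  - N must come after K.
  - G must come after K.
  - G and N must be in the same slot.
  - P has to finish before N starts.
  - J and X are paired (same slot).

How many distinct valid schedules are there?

15

Splitting on J: it can be 2 (9), 3 (6). Listing each branch's schedules as (P, Z, K, X, G, N):
J=2: (1,1,3,2,4,4) (1,1,3,2,5,5) (1,1,4,2,5,5) (1,3,3,2,4,4) (1,3,3,2,5,5) (1,3,4,2,5,5) (1,4,3,2,5,5) (1,4,4,2,5,5) (1,5,3,2,4,4) — 9.
J=3: (1,1,4,3,5,5) (1,2,4,3,5,5) (1,4,4,3,5,5) (2,1,4,3,5,5) (2,2,4,3,5,5) (2,4,4,3,5,5) — 6.
Summing: 9 + 6 = 15.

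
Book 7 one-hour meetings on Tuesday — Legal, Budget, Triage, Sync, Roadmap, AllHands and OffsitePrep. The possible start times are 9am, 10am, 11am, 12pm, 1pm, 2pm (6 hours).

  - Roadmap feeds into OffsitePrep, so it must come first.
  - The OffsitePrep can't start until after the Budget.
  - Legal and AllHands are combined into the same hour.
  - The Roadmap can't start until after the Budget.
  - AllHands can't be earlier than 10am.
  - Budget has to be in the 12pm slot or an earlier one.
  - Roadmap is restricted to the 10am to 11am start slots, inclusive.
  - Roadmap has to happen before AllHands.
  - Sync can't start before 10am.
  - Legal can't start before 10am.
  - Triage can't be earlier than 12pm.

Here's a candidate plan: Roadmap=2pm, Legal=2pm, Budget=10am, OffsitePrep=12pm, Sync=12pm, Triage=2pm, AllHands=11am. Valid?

No. Roadmap has to happen before AllHands is not satisfied.

Roadmap is restricted to the 10am to 11am start slots, inclusive — violated.
Roadmap feeds into OffsitePrep, so it must come first — violated.
The OffsitePrep can't start until after the Budget — holds.
Budget has to be in the 12pm slot or an earlier one — holds.
Legal can't start before 10am — holds.
Sync can't start before 10am — holds.
AllHands can't be earlier than 10am — holds.
Roadmap has to happen before AllHands — violated.
Legal and AllHands are combined into the same hour — violated.
Triage can't be earlier than 12pm — holds.
The Roadmap can't start until after the Budget — holds.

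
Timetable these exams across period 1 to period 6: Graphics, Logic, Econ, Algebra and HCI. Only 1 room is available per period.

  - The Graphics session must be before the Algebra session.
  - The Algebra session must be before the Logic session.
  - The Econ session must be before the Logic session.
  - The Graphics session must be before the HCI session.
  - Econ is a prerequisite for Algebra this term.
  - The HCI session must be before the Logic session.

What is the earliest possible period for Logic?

period 5

Precedence pushes Logic to at least period 3.
Logic at period 5 is achievable: Algebra=period 3; Econ=period 2; HCI=period 4; Logic=period 5; Graphics=period 1.
Nothing earlier works — the capacity limit rule out every period before period 5.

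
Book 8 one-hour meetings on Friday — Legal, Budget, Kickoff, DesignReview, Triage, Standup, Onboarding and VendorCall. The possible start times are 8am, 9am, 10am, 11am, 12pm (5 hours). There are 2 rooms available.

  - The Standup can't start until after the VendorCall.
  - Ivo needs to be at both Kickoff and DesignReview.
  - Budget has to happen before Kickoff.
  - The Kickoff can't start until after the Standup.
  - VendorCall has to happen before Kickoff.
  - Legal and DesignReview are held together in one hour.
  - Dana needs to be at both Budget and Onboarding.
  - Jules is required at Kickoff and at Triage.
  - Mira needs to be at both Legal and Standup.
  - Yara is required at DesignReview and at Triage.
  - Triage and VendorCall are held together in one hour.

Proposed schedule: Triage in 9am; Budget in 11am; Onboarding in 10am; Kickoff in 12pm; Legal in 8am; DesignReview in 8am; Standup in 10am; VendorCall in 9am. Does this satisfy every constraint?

Valid

VendorCall has to happen before Kickoff — holds.
Triage and VendorCall are held together in one hour — holds.
There are 2 rooms available — holds.
The Standup can't start until after the VendorCall — holds.
Budget has to happen before Kickoff — holds.
Dana needs to be at both Budget and Onboarding — holds.
The Kickoff can't start until after the Standup — holds.
Yara is required at DesignReview and at Triage — holds.
Mira needs to be at both Legal and Standup — holds.
Ivo needs to be at both Kickoff and DesignReview — holds.
Legal and DesignReview are held together in one hour — holds.
Jules is required at Kickoff and at Triage — holds.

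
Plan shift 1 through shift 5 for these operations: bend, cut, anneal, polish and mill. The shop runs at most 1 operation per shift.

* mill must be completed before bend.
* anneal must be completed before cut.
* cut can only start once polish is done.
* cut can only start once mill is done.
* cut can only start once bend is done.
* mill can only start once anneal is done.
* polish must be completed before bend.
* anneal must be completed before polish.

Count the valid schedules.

2

Enumerating: anneal=shift 1, bend=shift 4, mill=shift 3, polish=shift 2, cut=shift 5 | bend -> shift 4; anneal -> shift 1; cut -> shift 5; polish -> shift 3; mill -> shift 2.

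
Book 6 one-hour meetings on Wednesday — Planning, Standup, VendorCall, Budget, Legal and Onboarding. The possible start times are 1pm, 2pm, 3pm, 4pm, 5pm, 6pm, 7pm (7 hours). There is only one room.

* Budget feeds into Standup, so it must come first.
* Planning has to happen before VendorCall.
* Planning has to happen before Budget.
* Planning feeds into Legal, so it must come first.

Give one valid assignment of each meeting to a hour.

Budget=2pm, Onboarding=6pm, Standup=3pm, Planning=1pm, Legal=5pm, VendorCall=4pm

Checking: Planning(1pm) before Budget(2pm); Budget(2pm) before Standup(3pm); Planning(1pm) before Legal(5pm); Planning(1pm) before VendorCall(4pm); max 1 per hour (cap 1).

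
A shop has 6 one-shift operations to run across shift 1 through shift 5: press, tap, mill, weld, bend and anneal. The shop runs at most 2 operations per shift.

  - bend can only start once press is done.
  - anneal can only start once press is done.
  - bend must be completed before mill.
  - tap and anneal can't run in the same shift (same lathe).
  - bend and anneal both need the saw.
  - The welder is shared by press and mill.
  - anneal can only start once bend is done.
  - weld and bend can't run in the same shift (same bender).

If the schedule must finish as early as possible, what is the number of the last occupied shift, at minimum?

The precedence chain requires at least 3 distinct shifts.
With at most 2 per shift and 6 operations, at least 3 shifts are needed.
3 works (last occupied shift: shift 3): for example bend -> shift 2, tap -> shift 2, weld -> shift 1, anneal -> shift 3, mill -> shift 3, press -> shift 1.

shift 3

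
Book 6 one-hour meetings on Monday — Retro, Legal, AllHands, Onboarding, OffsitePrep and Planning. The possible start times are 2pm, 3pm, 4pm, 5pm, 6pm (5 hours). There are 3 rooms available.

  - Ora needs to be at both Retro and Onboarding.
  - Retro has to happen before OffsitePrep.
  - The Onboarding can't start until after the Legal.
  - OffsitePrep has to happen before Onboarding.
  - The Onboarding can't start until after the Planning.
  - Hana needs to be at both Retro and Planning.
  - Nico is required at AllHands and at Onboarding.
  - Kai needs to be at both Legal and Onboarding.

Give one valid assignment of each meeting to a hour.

AllHands=2pm, Onboarding=4pm, Planning=3pm, Legal=2pm, OffsitePrep=3pm, Retro=2pm

Checking: Planning(3pm) before Onboarding(4pm); OffsitePrep(3pm) before Onboarding(4pm); Retro(2pm) before OffsitePrep(3pm); Legal(2pm) before Onboarding(4pm); Legal(2pm) != Onboarding(4pm); Retro(2pm) != Onboarding(4pm); Retro(2pm) != Planning(3pm); AllHands(2pm) != Onboarding(4pm); max 3 per hour (cap 3).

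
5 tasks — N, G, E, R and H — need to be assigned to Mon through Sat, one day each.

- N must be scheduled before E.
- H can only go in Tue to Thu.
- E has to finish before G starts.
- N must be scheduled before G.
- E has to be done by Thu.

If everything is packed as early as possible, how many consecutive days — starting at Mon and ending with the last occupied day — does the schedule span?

3

The precedence chain requires at least 3 distinct days.
3 works (last occupied day: Wed): for example H in Tue; E in Tue; R in Mon; N in Mon; G in Wed.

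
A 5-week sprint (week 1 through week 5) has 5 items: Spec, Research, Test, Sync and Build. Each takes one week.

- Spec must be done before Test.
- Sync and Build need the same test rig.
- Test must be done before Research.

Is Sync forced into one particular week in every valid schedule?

Sync can be week 1 (e.g. Test in week 2, Spec in week 1, Sync in week 1, Build in week 2, Research in week 3) or week 2 (e.g. Build -> week 1; Research -> week 3; Spec -> week 1; Test -> week 2; Sync -> week 2).

No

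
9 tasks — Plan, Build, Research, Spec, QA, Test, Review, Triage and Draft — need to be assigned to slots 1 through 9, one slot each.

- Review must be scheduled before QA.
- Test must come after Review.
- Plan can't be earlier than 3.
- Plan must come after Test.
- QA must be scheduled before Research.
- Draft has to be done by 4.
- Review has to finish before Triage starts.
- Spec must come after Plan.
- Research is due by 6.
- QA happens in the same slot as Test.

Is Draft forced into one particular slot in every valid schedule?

Draft can be 1 (e.g. Build=1, Spec=4, Test=2, Review=1, Research=3, QA=2, Draft=1, Plan=3, Triage=2) or 2 (e.g. Draft=2, Plan=3, Build=1, Test=2, Triage=2, QA=2, Review=1, Spec=4, Research=3).

No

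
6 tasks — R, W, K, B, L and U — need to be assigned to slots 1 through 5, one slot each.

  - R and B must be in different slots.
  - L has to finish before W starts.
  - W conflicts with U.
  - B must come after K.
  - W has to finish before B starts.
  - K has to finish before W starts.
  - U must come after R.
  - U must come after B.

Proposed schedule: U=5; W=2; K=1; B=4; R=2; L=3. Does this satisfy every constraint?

W conflicts with U — holds.
U must come after B — holds.
R and B must be in different slots — holds.
K has to finish before W starts — holds.
B must come after K — holds.
W has to finish before B starts — holds.
U must come after R — holds.
L has to finish before W starts — violated.

No — it violates: L has to finish before W starts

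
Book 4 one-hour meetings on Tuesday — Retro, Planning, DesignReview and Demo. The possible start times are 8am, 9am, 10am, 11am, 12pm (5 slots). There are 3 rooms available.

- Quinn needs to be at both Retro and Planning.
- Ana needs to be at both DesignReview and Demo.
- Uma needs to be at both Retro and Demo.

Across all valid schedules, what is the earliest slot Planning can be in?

8am

Planning at 8am is achievable: Retro in 9am; Planning in 8am; Demo in 10am; DesignReview in 8am.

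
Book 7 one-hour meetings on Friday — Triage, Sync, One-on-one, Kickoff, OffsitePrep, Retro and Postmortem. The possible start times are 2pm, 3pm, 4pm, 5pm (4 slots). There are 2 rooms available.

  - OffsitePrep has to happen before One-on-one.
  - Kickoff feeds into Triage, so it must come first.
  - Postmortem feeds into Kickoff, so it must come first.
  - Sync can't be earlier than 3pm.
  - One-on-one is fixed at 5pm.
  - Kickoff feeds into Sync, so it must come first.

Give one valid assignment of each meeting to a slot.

Triage=4pm, Postmortem=2pm, Retro=3pm, One-on-one=5pm, Sync=4pm, Kickoff=3pm, OffsitePrep=2pm

Checking: Kickoff(3pm) before Sync(4pm); Postmortem(2pm) before Kickoff(3pm); OffsitePrep(2pm) before One-on-one(5pm); Kickoff(3pm) before Triage(4pm); One-on-one=5pm in [5pm,5pm]; Sync=4pm in [3pm,5pm]; max 2 per slot (cap 2).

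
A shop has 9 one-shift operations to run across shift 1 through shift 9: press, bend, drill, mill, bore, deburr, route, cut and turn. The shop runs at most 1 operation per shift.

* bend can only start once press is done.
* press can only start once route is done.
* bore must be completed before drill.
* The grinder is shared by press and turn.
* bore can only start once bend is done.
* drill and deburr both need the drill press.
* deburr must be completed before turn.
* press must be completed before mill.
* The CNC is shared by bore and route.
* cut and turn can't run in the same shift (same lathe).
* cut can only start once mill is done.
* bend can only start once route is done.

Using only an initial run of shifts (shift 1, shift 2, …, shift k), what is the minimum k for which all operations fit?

The precedence chain requires at least 5 distinct shifts.
With at most 1 per shift and 9 operations, at least 9 shifts are needed.
9 works (last occupied shift: shift 9): for example bend in shift 3; turn in shift 9; bore in shift 5; press in shift 2; mill in shift 4; drill in shift 6; cut in shift 8; deburr in shift 7; route in shift 1.

9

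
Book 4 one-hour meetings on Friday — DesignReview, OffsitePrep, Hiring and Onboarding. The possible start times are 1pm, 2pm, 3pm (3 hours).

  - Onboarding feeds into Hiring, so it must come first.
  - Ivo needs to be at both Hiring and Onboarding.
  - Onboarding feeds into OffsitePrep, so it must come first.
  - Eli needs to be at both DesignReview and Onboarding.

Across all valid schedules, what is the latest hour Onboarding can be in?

2pm

Downstream work caps Onboarding at 2pm.
Onboarding at 2pm is achievable: Hiring -> 3pm, OffsitePrep -> 3pm, Onboarding -> 2pm, DesignReview -> 1pm.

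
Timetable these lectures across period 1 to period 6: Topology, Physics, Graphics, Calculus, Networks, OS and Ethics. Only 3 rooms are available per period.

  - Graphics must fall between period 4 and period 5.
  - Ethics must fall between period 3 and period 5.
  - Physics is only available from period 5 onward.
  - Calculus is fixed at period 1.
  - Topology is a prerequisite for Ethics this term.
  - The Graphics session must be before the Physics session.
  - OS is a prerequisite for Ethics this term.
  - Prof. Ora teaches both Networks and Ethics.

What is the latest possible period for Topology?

period 4

Downstream work caps Topology at period 4.
Topology at period 4 is achievable: Calculus=period 1, Topology=period 4, OS=period 1, Ethics=period 5, Graphics=period 4, Physics=period 5, Networks=period 1.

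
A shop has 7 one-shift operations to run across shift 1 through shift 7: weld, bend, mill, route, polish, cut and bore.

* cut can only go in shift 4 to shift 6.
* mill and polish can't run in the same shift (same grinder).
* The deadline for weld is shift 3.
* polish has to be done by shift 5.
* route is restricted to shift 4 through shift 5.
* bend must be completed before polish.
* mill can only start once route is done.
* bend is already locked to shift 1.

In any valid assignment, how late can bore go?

shift 7

bore at shift 7 is achievable: cut=shift 4; mill=shift 5; polish=shift 2; bore=shift 7; route=shift 4; weld=shift 1; bend=shift 1.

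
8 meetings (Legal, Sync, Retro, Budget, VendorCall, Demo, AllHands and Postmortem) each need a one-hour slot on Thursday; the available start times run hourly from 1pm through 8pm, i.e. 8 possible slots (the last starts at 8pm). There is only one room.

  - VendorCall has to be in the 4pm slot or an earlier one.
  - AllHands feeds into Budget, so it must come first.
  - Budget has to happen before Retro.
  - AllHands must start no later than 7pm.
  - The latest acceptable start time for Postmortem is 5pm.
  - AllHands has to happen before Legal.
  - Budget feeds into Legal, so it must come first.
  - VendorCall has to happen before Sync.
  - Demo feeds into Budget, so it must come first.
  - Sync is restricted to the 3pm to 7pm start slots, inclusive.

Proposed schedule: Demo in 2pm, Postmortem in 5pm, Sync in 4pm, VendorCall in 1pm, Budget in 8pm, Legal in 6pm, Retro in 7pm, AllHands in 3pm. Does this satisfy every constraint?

AllHands has to happen before Legal — holds.
VendorCall has to happen before Sync — holds.
Demo feeds into Budget, so it must come first — holds.
The latest acceptable start time for Postmortem is 5pm — holds.
AllHands must start no later than 7pm — holds.
Sync is restricted to the 3pm to 7pm start slots, inclusive — holds.
AllHands feeds into Budget, so it must come first — holds.
Budget feeds into Legal, so it must come first — violated.
Budget has to happen before Retro — violated.
There is only one room — holds.
VendorCall has to be in the 4pm slot or an earlier one — holds.

No. Budget feeds into Legal, so it must come first is not satisfied.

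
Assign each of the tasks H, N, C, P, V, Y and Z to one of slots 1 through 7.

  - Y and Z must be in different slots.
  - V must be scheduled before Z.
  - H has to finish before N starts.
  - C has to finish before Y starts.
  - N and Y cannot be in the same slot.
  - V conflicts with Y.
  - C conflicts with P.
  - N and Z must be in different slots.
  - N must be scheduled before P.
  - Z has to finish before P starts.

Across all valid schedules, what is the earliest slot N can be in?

Precedence pushes N to at least 2; downstream work caps N at 6.
N at 2 is achievable: N=2, P=4, Y=4, Z=3, H=1, V=1, C=1.

2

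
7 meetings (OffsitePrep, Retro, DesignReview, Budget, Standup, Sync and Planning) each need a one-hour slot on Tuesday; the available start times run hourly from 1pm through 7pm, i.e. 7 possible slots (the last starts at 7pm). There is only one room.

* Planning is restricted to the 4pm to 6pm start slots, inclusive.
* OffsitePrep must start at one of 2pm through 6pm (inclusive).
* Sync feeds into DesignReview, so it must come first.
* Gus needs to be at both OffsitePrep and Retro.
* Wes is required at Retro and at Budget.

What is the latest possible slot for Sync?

6pm

Downstream work caps Sync at 6pm.
Sync at 6pm is achievable: OffsitePrep=2pm, Retro=1pm, DesignReview=7pm, Sync=6pm, Standup=5pm, Planning=4pm, Budget=3pm.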